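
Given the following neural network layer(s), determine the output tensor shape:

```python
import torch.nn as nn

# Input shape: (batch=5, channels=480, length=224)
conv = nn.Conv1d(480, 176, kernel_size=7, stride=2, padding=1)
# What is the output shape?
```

Input: (5, 480, 224) -> Output: (5, 176, 110)

Answer: (5, 176, 110)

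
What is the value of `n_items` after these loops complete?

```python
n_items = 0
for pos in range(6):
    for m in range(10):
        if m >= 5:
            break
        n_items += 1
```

Inner breaks at 5, outer runs 6 times
`n_items` takes the values: 0 → 1 → 2 → 3 → 4 → 5 → 6 → 7 → 8 → 9 → 10 → 11 → 12 → 13 → 14 → 15 → 16 → 17 → 18 → 19 → 20 → 21 → 22 → 23 → 24 → 25 → 26 → 27 → 28 → 29 → 30

Answer: 30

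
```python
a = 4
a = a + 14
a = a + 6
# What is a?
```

Trace:
`a = 4` → a = 4
`a = a + 14` → a = 18
`a = a + 6` → a = 24
So a = 24

Answer: 24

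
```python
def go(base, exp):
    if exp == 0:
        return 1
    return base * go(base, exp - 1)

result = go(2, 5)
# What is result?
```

go(2, 5) = 2 * 2 * 2 * 2 * 2 = 32

Answer: 32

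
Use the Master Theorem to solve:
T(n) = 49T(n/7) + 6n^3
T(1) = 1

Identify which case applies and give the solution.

a=49, b=7, f(n)=6n^3. log_7(49) = 2. Since c=3 > 2 and the regularity condition holds (49(n/7)^3 = (49/7^3)n^3 with 49/7^3 < 1), Case 3 applies: T(n) = Θ(f(n)) = O(n^3).

Answer: O(n^3) - Case 3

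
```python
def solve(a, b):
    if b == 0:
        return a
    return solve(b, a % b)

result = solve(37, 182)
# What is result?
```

solve(37, 182) -> solve(182, 37) -> solve(37, 34) -> solve(34, 3) -> solve(3, 1) -> solve(1, 0) -> 1

Answer: 1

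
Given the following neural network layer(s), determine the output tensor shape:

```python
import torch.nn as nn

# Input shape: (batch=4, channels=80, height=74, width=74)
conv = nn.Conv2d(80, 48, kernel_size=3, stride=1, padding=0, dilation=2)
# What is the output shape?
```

Input: (4, 80, 74, 74) -> Output: (4, 48, 70, 70)

Answer: (4, 48, 70, 70)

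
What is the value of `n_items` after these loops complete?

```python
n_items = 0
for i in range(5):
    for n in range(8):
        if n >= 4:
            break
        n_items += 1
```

Inner breaks at 4, outer runs 5 times
`n_items` takes the values: 0 → 1 → 2 → 3 → 4 → 5 → 6 → 7 → 8 → 9 → 10 → 11 → 12 → 13 → 14 → 15 → 16 → 17 → 18 → 19 → 20

Answer: 20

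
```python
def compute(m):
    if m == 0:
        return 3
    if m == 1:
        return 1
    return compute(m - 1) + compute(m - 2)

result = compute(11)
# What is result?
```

Build up from base cases: compute(0)=3, compute(1)=1, compute(2)=4, compute(3)=5, compute(4)=9, compute(5)=14, compute(6)=23, ..., compute(11)=254

Answer: 254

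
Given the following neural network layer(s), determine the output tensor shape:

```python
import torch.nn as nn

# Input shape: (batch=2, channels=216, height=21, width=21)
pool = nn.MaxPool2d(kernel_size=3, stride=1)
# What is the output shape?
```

Input: (2, 216, 21, 21) -> Output: (2, 216, 19, 19)

Answer: (2, 216, 19, 19)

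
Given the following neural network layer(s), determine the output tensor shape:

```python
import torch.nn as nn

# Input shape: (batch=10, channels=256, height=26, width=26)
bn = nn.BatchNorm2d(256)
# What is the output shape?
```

Input: (10, 256, 26, 26) -> Output: (10, 256, 26, 26)

Answer: (10, 256, 26, 26)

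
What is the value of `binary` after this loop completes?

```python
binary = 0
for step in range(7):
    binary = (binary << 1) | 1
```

Build 7 consecutive 1-bits: 0b1111111
`binary` takes the values: 0 → 1 → 3 → 7 → 15 → 31 → 63 → 127

Answer: 127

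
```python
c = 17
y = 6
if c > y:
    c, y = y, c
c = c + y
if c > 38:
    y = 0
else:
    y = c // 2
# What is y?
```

Trace:
`c = 17` → c = 17
`y = 6` → y = 6
`if c > y: ...` → c > y is True → c = 6; y = 17
`c = c + y` → c = 23
`if c > 38: ...` → c > 38 is False, take else branch → y = 11
So y = 11

Answer: 11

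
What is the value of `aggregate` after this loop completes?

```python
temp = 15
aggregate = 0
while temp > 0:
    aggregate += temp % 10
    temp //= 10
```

Sum digits of 15
`aggregate` takes the values: 0 → 5 → 6

Answer: 6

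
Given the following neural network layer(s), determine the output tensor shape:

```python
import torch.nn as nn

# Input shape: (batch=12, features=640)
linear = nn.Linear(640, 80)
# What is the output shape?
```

Input: (12, 640) -> Output: (12, 80)

Answer: (12, 80)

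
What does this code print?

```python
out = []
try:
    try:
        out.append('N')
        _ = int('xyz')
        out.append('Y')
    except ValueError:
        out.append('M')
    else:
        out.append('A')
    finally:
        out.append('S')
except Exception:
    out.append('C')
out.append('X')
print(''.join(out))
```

Execution trace: 'N' (inner try body) → 'M' (inner except ValueError) → 'S' (inner finally) → 'X' (after the try/except). Output: NMSX

Answer: NMSX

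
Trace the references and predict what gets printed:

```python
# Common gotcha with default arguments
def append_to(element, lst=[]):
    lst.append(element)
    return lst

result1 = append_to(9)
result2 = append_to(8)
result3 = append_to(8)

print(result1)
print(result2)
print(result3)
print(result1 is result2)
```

Key concept: mutable default argument gotcha.
Step by step:
`result1 = append_to(9)` → result1 = [9]
`result2 = append_to(8)` → result1 = [9, 8] (same object as result2); result2 = [9, 8] (same object as result1)
`result3 = append_to(8)` → result1 = [9, 8, 8] (same object as result2, result3); result2 = [9, 8, 8] (same object as result1, result3); result3 = [9, 8, 8] (same object as result1, result2)
`print(result1)` → prints [9, 8, 8]
`print(result2)` → prints [9, 8, 8]
`print(result3)` → prints [9, 8, 8]
`print(result1 is result2)` → prints True

Answer:
[9, 8, 8]
[9, 8, 8]
[9, 8, 8]
True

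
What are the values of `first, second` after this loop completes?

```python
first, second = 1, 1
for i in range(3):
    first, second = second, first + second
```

Fibonacci: after 3 iterations
`first, second` takes the values: (1, 1) → (1, 2) → (2, 3) → (3, 5)

Answer: 3, 5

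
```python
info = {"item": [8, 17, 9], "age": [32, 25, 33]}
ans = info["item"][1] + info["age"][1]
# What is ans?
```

Trace:
`info = {"item": [8, 17, 9], "age": [32, 25, 33]}` → info = {'item': [8, 17, 9], 'age': [32, 25, 33]}
`ans = info["item"][1] + info["age"][1]` → ans = 42
So ans = 42

Answer: 42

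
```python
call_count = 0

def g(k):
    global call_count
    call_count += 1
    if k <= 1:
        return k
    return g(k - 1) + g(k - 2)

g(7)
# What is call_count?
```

Calls(k) = 1 + Calls(k-1) + Calls(k-2); Calls(0)=Calls(1)=1. For k=7 this gives 41.

Answer: 41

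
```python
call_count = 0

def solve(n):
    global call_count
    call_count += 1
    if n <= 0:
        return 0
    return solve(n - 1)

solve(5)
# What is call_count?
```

Linear recursion stepping by 1: 6 calls from n=5 down to ≤0.

Answer: 6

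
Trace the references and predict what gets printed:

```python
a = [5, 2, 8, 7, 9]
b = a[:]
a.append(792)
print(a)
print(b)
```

Key concept: slice [:] creates copy.
Step by step:
`a = [5, 2, 8, 7, 9]` → a = [5, 2, 8, 7, 9]
`b = a[:]` → b = [5, 2, 8, 7, 9]
`a.append(792)` → a = [5, 2, 8, 7, 9, 792]
`print(a)` → prints [5, 2, 8, 7, 9, 792]
`print(b)` → prints [5, 2, 8, 7, 9]

Answer:
[5, 2, 8, 7, 9, 792]
[5, 2, 8, 7, 9]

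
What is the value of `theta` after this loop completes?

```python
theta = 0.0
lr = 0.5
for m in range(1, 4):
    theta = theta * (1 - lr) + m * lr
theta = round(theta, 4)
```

Moving average with lr=0.5
`theta` takes the values: 0.0 → 0.5 → 1.25 → 2.125

Answer: 2.125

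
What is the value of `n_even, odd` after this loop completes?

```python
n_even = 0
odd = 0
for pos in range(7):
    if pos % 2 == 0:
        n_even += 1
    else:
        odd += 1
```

Count evens and odds in range(7)
`n_even, odd` takes the values: (0, 0) → (1, 0) → (1, 1) → (2, 1) → (2, 2) → (3, 2) → (3, 3) → (4, 3)

Answer: 4, 3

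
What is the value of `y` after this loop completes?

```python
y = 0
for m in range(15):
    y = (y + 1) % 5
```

Increment mod 5, 15 times = 0
`y` takes the values: 0 → 1 → 2 → 3 → 4 → 0 → 1 → 2 → 3 → 4 → 0 → 1 → 2 → 3 → 4 → 0

Answer: 0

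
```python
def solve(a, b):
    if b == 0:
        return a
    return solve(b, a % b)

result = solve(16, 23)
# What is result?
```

solve(16, 23) -> solve(23, 16) -> solve(16, 7) -> solve(7, 2) -> solve(2, 1) -> solve(1, 0) -> 1

Answer: 1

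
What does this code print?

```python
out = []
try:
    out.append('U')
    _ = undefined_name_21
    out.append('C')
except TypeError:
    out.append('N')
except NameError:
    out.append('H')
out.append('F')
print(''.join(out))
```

Execution trace: 'U' (try body) → 'H' (except NameError) → 'F' (after the try/except). Output: UHF

Answer: UHF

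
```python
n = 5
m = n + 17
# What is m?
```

Trace:
`n = 5` → n = 5
`m = n + 17` → m = 22
So m = 22

Answer: 22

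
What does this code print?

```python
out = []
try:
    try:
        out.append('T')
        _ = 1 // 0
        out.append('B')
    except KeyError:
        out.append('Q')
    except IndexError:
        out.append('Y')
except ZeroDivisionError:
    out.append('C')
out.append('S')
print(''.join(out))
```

Execution trace: 'T' (inner try body) → 'C' (outer except ZeroDivisionError) → 'S' (after the try/except). Output: TCS

Answer: TCS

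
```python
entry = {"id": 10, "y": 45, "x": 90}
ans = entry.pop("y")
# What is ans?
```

Trace:
`entry = {"id": 10, "y": 45, "x": 90}` → entry = {'id': 10, 'y': 45, 'x': 90}
`ans = entry.pop("y")` → entry = {'id': 10, 'x': 90}; ans = 45
So ans = 45

Answer: 45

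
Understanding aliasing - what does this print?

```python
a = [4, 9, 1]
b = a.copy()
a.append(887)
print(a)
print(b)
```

Key concept: list.copy() creates independent copy.
Step by step:
`a = [4, 9, 1]` → a = [4, 9, 1]
`b = a.copy()` → b = [4, 9, 1]
`a.append(887)` → a = [4, 9, 1, 887]
`print(a)` → prints [4, 9, 1, 887]
`print(b)` → prints [4, 9, 1]

Answer:
[4, 9, 1, 887]
[4, 9, 1]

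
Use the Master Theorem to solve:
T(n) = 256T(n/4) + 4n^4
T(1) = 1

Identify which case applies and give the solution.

a=256, b=4, f(n)=4n^4. log_4(256) = 4. Since c=4 = 4, Case 2 applies: T(n) = Θ(n^log_b(a) · log n) = O(n^4 log n).

Answer: O(n^4 log n) - Case 2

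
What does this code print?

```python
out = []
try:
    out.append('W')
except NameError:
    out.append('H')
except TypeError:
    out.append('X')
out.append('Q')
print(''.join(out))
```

Execution trace: 'W' (try body, no exception) → 'Q' (after the try/except). Output: WQ

Answer: WQ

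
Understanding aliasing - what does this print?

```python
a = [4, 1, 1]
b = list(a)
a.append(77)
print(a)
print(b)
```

Key concept: list() constructor creates copy.
Step by step:
`a = [4, 1, 1]` → a = [4, 1, 1]
`b = list(a)` → b = [4, 1, 1]
`a.append(77)` → a = [4, 1, 1, 77]
`print(a)` → prints [4, 1, 1, 77]
`print(b)` → prints [4, 1, 1]

Answer:
[4, 1, 1, 77]
[4, 1, 1]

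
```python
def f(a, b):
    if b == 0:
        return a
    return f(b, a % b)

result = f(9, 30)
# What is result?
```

f(9, 30) -> f(30, 9) -> f(9, 3) -> f(3, 0) -> 3

Answer: 3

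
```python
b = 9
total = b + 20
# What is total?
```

Trace:
`b = 9` → b = 9
`total = b + 20` → total = 29
So total = 29

Answer: 29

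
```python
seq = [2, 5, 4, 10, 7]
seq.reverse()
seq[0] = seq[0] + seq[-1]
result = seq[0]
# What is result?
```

Trace:
`seq = [2, 5, 4, 10, 7]` → seq = [2, 5, 4, 10, 7]
`seq.reverse()` → seq = [7, 10, 4, 5, 2]
`seq[0] = seq[0] + seq[-1]` → seq = [9, 10, 4, 5, 2]
`result = seq[0]` → result = 9
So result = 9

Answer: 9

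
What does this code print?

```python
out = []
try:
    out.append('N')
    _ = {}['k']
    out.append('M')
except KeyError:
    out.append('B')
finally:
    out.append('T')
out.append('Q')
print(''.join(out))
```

Execution trace: 'N' (try body) → 'B' (except KeyError) → 'T' (finally) → 'Q' (after the try/except). Output: NBTQ

Answer: NBTQ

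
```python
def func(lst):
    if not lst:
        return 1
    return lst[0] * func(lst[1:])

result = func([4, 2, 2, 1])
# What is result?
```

Product over [4, 2, 2, 1] = 4 * 2 * 2 * 1 = 16

Answer: 16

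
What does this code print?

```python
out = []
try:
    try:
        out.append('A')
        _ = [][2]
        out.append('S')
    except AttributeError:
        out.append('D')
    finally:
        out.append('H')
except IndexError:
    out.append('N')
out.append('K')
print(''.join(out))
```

Execution trace: 'A' (try body) → 'H' (finally) → 'N' (outer except IndexError) → 'K' (after the try/except). Output: AHNK

Answer: AHNK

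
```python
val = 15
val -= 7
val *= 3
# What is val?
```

Trace:
`val = 15` → val = 15
`val -= 7` → val = 8
`val *= 3` → val = 24
So val = 24

Answer: 24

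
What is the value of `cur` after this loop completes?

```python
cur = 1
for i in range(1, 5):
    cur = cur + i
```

Start at 1, add 1 through 4
`cur` takes the values: 1 → 2 → 4 → 7 → 11

Answer: 11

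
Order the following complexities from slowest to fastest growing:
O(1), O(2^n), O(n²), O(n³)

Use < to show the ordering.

Ordered by growth rate: O(1) < O(n²) < O(n³) < O(2^n)

Answer: O(1) < O(n²) < O(n³) < O(2^n)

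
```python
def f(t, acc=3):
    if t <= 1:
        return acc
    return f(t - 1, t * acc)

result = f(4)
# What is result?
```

Accumulator trace (n, acc): (4, 3) -> (3, 12) -> (2, 36) -> (1, 72) -> return 72

Answer: 72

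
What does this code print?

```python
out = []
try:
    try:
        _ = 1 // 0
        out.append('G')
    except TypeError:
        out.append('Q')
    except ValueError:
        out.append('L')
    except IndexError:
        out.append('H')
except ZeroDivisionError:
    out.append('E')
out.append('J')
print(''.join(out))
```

Execution trace: 'E' (outer except ZeroDivisionError) → 'J' (after the try/except). Output: EJ

Answer: EJ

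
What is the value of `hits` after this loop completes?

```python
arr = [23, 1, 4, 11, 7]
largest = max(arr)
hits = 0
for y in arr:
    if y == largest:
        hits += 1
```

Count of max value 23 in [23, 1, 4, 11, 7]
`hits` takes the values: 0 → 1

Answer: 1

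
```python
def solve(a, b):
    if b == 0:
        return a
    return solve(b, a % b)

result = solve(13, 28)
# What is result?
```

solve(13, 28) -> solve(28, 13) -> solve(13, 2) -> solve(2, 1) -> solve(1, 0) -> 1

Answer: 1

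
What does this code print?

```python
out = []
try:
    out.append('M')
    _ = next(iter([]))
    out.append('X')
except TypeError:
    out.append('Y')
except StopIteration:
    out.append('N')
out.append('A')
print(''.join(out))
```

Execution trace: 'M' (try body) → 'N' (except StopIteration) → 'A' (after the try/except). Output: MNA

Answer: MNA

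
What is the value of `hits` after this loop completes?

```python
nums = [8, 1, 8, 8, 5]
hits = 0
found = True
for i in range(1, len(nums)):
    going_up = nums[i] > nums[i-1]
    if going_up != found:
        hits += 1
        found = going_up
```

Count direction changes in [8, 1, 8, 8, 5]
`hits` takes the values: 0 → 1 → 2 → 3

Answer: 3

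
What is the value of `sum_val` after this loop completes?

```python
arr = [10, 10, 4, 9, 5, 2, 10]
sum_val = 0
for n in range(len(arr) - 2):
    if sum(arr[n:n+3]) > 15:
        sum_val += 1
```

Count windows with sum > 15
`sum_val` takes the values: 0 → 1 → 2 → 3 → 4 → 5

Answer: 5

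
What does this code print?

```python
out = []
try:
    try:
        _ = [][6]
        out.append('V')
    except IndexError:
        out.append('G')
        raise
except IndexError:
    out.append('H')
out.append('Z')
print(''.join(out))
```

Execution trace: 'G' (inner except IndexError) → 'H' (outer except IndexError) → 'Z' (after the try/except). Output: GHZ

Answer: GHZ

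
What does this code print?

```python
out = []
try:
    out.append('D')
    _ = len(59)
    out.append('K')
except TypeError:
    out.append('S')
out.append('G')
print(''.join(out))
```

Execution trace: 'D' (try body) → 'S' (except TypeError) → 'G' (after the try/except). Output: DSG

Answer: DSG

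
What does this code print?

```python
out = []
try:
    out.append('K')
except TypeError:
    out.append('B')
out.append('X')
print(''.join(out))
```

Execution trace: 'K' (try body, no exception) → 'X' (after the try/except). Output: KX

Answer: KX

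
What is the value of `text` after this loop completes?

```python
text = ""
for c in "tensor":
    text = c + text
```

Reverse 'tensor'
`text` takes the values: "" → "t" → "et" → "net" → "snet" → "osnet" → "rosnet"

Answer: "rosnet"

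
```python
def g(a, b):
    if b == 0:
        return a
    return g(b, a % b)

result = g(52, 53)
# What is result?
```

g(52, 53) -> g(53, 52) -> g(52, 1) -> g(1, 0) -> 1

Answer: 1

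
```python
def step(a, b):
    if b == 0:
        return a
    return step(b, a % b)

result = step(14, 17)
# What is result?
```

step(14, 17) -> step(17, 14) -> step(14, 3) -> step(3, 2) -> step(2, 1) -> step(1, 0) -> 1

Answer: 1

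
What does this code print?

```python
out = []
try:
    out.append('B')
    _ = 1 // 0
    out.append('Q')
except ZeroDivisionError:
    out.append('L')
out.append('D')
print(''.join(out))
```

Execution trace: 'B' (try body) → 'L' (except ZeroDivisionError) → 'D' (after the try/except). Output: BLD

Answer: BLD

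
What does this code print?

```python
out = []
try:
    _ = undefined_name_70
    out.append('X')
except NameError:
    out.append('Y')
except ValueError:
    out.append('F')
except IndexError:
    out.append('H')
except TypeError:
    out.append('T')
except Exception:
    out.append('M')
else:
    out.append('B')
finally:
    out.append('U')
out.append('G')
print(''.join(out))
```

Execution trace: 'Y' (except NameError) → 'U' (finally) → 'G' (after the try/except). Output: YUG

Answer: YUG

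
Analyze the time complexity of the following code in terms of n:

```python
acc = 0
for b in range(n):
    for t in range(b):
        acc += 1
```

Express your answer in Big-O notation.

Each loop level contributes: n × n. Multiplying the contributions gives O(n^2).

Answer: O(n^2)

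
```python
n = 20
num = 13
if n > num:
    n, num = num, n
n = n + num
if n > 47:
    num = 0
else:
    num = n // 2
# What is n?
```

Trace:
`n = 20` → n = 20
`num = 13` → num = 13
`if n > num: ...` → n > num is True → n = 13; num = 20
`n = n + num` → n = 33
`if n > 47: ...` → n > 47 is False, take else branch → num = 16
So n = 33

Answer: 33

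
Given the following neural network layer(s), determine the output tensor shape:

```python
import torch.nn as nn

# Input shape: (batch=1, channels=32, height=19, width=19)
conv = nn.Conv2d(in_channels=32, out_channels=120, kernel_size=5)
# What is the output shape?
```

Input: (1, 32, 19, 19) -> Output: (1, 120, 15, 15)

Answer: (1, 120, 15, 15)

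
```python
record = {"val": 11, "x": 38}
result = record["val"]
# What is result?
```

Trace:
`record = {"val": 11, "x": 38}` → record = {'val': 11, 'x': 38}
`result = record["val"]` → result = 11
So result = 11

Answer: 11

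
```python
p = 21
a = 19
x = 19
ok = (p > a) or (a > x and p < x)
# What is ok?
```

Trace:
`p = 21` → p = 21
`a = 19` → a = 19
`x = 19` → x = 19
`ok = (p > a) or (a > x and p < x)` → ok = True
So ok = True

Answer: True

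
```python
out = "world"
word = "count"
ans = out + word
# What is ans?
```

Trace:
`out = "world"` → out = 'world'
`word = "count"` → word = 'count'
`ans = out + word` → ans = 'worldcount'
So ans = 'worldcount'

Answer: 'worldcount'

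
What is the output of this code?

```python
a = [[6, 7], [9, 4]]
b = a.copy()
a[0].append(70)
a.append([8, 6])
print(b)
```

Key concept: shallow copy with nested lists.
Step by step:
`a = [[6, 7], [9, 4]]` → a = [[6, 7], [9, 4]]
`b = a.copy()` → b = [[6, 7], [9, 4]]
`a[0].append(70)` → a = [[6, 7, 70], [9, 4]]; b = [[6, 7, 70], [9, 4]]
`a.append([8, 6])` → a = [[6, 7, 70], [9, 4], [8, 6]]
`print(b)` → prints [[6, 7, 70], [9, 4]]

Answer: [[6, 7, 70], [9, 4]]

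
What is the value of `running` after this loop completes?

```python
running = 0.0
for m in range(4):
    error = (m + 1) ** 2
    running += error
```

Sum of squared losses 1² + 2² + ... + 4²
`running` takes the values: 0.0 → 1.0 → 5.0 → 14.0 → 30.0

Answer: 30.0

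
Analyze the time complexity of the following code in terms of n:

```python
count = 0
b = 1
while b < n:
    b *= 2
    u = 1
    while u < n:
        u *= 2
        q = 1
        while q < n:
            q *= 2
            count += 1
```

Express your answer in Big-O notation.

Each loop level contributes: log n × log n × log n. Multiplying the contributions gives O(log^3 n).

Answer: O(log^3 n)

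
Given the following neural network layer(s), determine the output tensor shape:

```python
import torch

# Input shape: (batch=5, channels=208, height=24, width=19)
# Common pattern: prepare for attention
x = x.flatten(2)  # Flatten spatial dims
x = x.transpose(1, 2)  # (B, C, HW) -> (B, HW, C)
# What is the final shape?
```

Input: (5, 208, 24, 19) -> after flatten(2): (5, 208, 456) -> Output: (5, 456, 208)

Answer: (5, 456, 208)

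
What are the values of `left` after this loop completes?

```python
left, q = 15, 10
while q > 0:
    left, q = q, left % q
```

GCD of 15 and 10
`left` takes the values: 15 → 10 → 5

Answer: 5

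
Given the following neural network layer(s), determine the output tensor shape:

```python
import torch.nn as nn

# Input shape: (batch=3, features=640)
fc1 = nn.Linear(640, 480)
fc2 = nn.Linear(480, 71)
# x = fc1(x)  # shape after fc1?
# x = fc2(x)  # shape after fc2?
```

Input: (3, 640) -> after fc1: (3, 480) -> Output: (3, 71)

Answer: (3, 71)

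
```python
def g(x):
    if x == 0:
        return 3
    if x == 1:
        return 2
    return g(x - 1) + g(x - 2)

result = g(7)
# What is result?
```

Build up from base cases: g(0)=3, g(1)=2, g(2)=5, g(3)=7, g(4)=12, g(5)=19, g(6)=31, ..., g(7)=50

Answer: 50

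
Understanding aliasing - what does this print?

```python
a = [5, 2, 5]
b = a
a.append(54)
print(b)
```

Key concept: basic list aliasing.
Step by step:
`a = [5, 2, 5]` → a = [5, 2, 5]
`b = a` → b = [5, 2, 5] (same object as a)
`a.append(54)` → a = [5, 2, 5, 54] (same object as b); b = [5, 2, 5, 54] (same object as a)
`print(b)` → prints [5, 2, 5, 54]

Answer: [5, 2, 5, 54]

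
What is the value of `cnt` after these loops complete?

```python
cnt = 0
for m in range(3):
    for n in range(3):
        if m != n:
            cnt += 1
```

3² - 3 (exclude diagonal)
`cnt` takes the values: 0 → 1 → 2 → 3 → 4 → 5 → 6

Answer: 6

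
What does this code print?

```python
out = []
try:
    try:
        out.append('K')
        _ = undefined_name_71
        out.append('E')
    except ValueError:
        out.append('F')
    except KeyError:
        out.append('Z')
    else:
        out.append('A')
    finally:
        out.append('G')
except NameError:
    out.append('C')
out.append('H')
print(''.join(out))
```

Execution trace: 'K' (try body) → 'G' (finally) → 'C' (outer except NameError) → 'H' (after the try/except). Output: KGCH

Answer: KGCH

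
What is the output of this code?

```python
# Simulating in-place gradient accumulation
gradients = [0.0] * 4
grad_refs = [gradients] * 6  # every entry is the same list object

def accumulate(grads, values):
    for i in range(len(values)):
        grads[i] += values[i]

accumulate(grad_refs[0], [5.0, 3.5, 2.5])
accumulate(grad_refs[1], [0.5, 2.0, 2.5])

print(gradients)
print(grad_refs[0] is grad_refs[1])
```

Key concept: gradient accumulation aliasing.
Step by step:
`gradients = [0.0] * 4` → gradients = [0.0, 0.0, 0.0, 0.0]
`grad_refs = [gradients] * 6` → grad_refs = [[0.0, 0.0, 0.0, 0.0], [0.0, 0.0, 0.0, 0.0], [0.0, 0.0, 0.0, 0.0], [0.0, 0.0, 0.0, 0.0], [0.0, 0.0, 0.0, 0.0], [0.0, 0.0, 0.0, 0.0]]
`accumulate(grad_refs[0], [5.0, 3.5, 2.5])` → gradients = [5.0, 3.5, 2.5, 0.0]; grad_refs = [[5.0, 3.5, 2.5, 0.0], [5.0, 3.5, 2.5, 0.0], [5.0, 3.5, 2.5, 0.0], [5.0, 3.5, 2.5, 0.0], [5.0, 3.5, 2.5, 0.0], [5.0, 3.5, 2.5, 0.0]]
`accumulate(grad_refs[1], [0.5, 2.0, 2.5])` → gradients = [5.5, 5.5, 5.0, 0.0]; grad_refs = [[5.5, 5.5, 5.0, 0.0], [5.5, 5.5, 5.0, 0.0], [5.5, 5.5, 5.0, 0.0], [5.5, 5.5, 5.0, 0.0], [5.5, 5.5, 5.0, 0.0], [5.5, 5.5, 5.0, 0.0]]
`print(gradients)` → prints [5.5, 5.5, 5.0, 0.0]
`print(grad_refs[0] is grad_refs[1])` → prints True

Answer:
[5.5, 5.5, 5.0, 0.0]
True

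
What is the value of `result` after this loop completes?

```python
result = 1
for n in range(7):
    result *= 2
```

2^7 = 128
`result` takes the values: 1 → 2 → 4 → 8 → 16 → 32 → 64 → 128

Answer: 128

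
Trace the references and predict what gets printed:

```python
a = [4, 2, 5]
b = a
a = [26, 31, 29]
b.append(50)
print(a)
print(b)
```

Key concept: rebinding vs mutation: a is rebound to a new list, b still points at the original.
Step by step:
`a = [4, 2, 5]` → a = [4, 2, 5]
`b = a` → b = [4, 2, 5] (same object as a)
`a = [26, 31, 29]` → a = [26, 31, 29]
`b.append(50)` → b = [4, 2, 5, 50]
`print(a)` → prints [26, 31, 29]
`print(b)` → prints [4, 2, 5, 50]

Answer:
[26, 31, 29]
[4, 2, 5, 50]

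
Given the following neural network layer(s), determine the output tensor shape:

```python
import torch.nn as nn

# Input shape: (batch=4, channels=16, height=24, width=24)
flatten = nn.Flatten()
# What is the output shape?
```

Input: (4, 16, 24, 24) -> Output: (4, 9216)

Answer: (4, 9216)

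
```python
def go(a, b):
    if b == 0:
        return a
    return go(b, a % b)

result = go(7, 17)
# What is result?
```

go(7, 17) -> go(17, 7) -> go(7, 3) -> go(3, 1) -> go(1, 0) -> 1

Answer: 1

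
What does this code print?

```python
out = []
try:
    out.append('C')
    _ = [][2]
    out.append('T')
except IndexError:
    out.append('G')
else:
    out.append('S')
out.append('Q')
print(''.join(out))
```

Execution trace: 'C' (try body) → 'G' (except IndexError) → 'Q' (after the try/except). Output: CGQ

Answer: CGQ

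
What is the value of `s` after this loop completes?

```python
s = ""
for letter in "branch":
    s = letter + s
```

Reverse 'branch'
`s` takes the values: "" → "b" → "rb" → "arb" → "narb" → "cnarb" → "hcnarb"

Answer: "hcnarb"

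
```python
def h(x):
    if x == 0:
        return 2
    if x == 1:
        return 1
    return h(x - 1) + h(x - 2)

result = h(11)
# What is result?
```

Build up from base cases: h(0)=2, h(1)=1, h(2)=3, h(3)=4, h(4)=7, h(5)=11, h(6)=18, ..., h(11)=199

Answer: 199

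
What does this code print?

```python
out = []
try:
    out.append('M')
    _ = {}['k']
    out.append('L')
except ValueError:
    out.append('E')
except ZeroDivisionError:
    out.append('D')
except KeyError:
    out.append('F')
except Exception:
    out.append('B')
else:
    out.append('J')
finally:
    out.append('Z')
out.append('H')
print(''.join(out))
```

Execution trace: 'M' (try body) → 'F' (except KeyError) → 'Z' (finally) → 'H' (after the try/except). Output: MFZH

Answer: MFZH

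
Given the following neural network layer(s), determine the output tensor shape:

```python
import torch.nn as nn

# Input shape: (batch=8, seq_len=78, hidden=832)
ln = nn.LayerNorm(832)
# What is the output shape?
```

Input: (8, 78, 832) -> Output: (8, 78, 832)

Answer: (8, 78, 832)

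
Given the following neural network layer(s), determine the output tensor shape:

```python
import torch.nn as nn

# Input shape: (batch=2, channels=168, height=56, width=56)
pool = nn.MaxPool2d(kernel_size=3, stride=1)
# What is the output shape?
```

Input: (2, 168, 56, 56) -> Output: (2, 168, 54, 54)

Answer: (2, 168, 54, 54)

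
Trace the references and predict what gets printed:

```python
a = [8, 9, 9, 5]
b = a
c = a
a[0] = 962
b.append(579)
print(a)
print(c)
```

Key concept: multiple aliases.
Step by step:
`a = [8, 9, 9, 5]` → a = [8, 9, 9, 5]
`b = a` → b = [8, 9, 9, 5] (same object as a)
`c = a` → c = [8, 9, 9, 5] (same object as a, b)
`a[0] = 962` → a = [962, 9, 9, 5] (same object as b, c); b = [962, 9, 9, 5] (same object as a, c); c = [962, 9, 9, 5] (same object as a, b)
`b.append(579)` → a = [962, 9, 9, 5, 579] (same object as b, c); b = [962, 9, 9, 5, 579] (same object as a, c); c = [962, 9, 9, 5, 579] (same object as a, b)
`print(a)` → prints [962, 9, 9, 5, 579]
`print(c)` → prints [962, 9, 9, 5, 579]

Answer:
[962, 9, 9, 5, 579]
[962, 9, 9, 5, 579]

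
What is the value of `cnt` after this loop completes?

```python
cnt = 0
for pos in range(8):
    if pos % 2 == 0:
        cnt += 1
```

Count numbers divisible by 2 in range(8)
`cnt` takes the values: 0 → 1 → 2 → 3 → 4

Answer: 4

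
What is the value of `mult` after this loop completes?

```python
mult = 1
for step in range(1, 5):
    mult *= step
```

4! = 24
`mult` takes the values: 1 → 2 → 6 → 24

Answer: 24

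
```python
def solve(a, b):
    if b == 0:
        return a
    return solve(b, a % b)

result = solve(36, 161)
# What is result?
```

solve(36, 161) -> solve(161, 36) -> solve(36, 17) -> solve(17, 2) -> solve(2, 1) -> solve(1, 0) -> 1

Answer: 1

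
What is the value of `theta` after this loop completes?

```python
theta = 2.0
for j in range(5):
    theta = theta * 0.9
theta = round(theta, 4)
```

Exponential decay: 2.0 * 0.9^5
`theta` takes the values: 2.0 → 1.8 → 1.62 → 1.458 → 1.3122 → 1.18098 → 1.181

Answer: 1.181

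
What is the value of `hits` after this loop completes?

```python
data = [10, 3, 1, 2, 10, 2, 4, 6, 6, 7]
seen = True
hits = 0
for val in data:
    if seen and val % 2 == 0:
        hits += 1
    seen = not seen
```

Count even values at even positions
`hits` takes the values: 0 → 1 → 2 → 3 → 4

Answer: 4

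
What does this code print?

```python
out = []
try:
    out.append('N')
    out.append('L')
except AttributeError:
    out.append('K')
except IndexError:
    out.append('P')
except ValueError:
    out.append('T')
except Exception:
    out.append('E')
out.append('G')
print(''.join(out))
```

Execution trace: 'N' (try body) → 'L' (try body, no exception) → 'G' (after the try/except). Output: NLG

Answer: NLG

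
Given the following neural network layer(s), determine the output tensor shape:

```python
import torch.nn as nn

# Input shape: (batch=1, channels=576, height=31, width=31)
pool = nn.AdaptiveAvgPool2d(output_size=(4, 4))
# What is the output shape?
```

Input: (1, 576, 31, 31) -> Output: (1, 576, 4, 4)

Answer: (1, 576, 4, 4)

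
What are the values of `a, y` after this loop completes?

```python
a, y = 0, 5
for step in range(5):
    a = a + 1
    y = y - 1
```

a goes 0→5, y goes 5→0
`a, y` takes the values: (0, 5) → (1, 5) → (1, 4) → (2, 4) → (2, 3) → (3, 3) → (3, 2) → (4, 2) → (4, 1) → (5, 1) → (5, 0)

Answer: 5, 0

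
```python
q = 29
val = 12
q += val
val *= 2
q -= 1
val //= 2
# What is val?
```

Trace:
`q = 29` → q = 29
`val = 12` → val = 12
`q += val` → q = 41
`val *= 2` → val = 24
`q -= 1` → q = 40
`val //= 2` → val = 12
So val = 12

Answer: 12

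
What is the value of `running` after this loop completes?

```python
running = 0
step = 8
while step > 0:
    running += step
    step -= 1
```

Sum 8 down to 1
`running` takes the values: 0 → 8 → 15 → 21 → 26 → 30 → 33 → 35 → 36

Answer: 36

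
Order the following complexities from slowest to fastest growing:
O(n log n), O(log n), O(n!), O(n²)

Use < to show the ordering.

Ordered by growth rate: O(log n) < O(n log n) < O(n²) < O(n!)

Answer: O(log n) < O(n log n) < O(n²) < O(n!)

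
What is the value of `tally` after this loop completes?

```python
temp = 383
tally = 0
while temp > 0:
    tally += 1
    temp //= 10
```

Count digits by repeated division by 10
`tally` takes the values: 0 → 1 → 2 → 3

Answer: 3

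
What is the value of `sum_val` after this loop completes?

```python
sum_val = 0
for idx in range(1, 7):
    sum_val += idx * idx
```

Sum of squares 1² to 6² = 91
`sum_val` takes the values: 0 → 1 → 5 → 14 → 30 → 55 → 91

Answer: 91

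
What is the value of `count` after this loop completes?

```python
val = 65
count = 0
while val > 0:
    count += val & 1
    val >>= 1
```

Count set bits in 65 (binary: 0b1000001)
`count` takes the values: 0 → 1 → 2

Answer: 2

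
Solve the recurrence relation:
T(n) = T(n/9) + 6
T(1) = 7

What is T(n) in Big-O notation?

Each step divides n by 9 and adds 6. After log_9(n) steps we reach T(1)=7. So T(n) = 6·log_9(n) + 7 = O(log n).

Answer: O(log n)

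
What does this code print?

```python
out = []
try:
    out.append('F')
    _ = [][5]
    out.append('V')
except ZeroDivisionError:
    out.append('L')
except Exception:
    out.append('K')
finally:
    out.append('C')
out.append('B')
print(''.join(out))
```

Execution trace: 'F' (try body) → 'K' (except Exception) → 'C' (finally) → 'B' (after the try/except). Output: FKCB

Answer: FKCB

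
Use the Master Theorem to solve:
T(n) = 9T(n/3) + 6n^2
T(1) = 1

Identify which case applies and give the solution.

a=9, b=3, f(n)=6n^2. log_3(9) = 2. Since c=2 = 2, Case 2 applies: T(n) = Θ(n^log_b(a) · log n) = O(n^2 log n).

Answer: O(n^2 log n) - Case 2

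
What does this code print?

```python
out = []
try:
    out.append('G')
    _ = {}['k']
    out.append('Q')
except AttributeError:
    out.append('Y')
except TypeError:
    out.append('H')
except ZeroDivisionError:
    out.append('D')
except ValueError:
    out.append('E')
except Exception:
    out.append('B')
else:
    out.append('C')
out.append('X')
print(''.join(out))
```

Execution trace: 'G' (try body) → 'B' (except Exception) → 'X' (after the try/except). Output: GBX

Answer: GBX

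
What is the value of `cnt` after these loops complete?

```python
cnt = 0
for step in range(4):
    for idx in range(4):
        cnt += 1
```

4 * 4 = 16
`cnt` takes the values: 0 → 1 → 2 → 3 → 4 → 5 → 6 → 7 → 8 → 9 → 10 → 11 → 12 → 13 → 14 → 15 → 16

Answer: 16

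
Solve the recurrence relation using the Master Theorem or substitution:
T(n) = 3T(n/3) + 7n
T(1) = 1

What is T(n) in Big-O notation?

By Master Theorem: a=3, b=3, f(n)=7n. Since log_3(3) = 1 and f(n) = Θ(n^1), Case 2 applies. T(n) = O(n log n).

Answer: O(n log n)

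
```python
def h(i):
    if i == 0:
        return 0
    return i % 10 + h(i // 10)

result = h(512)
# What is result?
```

Sum of digits of 512: 2 + 1 + 5 = 8

Answer: 8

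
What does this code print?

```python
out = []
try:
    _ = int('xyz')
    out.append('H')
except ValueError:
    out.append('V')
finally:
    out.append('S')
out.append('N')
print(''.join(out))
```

Execution trace: 'V' (except ValueError) → 'S' (finally) → 'N' (after the try/except). Output: VSN

Answer: VSN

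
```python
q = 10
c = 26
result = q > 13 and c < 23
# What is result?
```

Trace:
`q = 10` → q = 10
`c = 26` → c = 26
`result = q > 13 and c < 23` → result = False
So result = False

Answer: False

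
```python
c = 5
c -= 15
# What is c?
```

Trace:
`c = 5` → c = 5
`c -= 15` → c = -10
So c = -10

Answer: -10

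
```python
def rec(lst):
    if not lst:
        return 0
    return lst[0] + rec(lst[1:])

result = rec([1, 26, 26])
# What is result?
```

1 + 26 + 26 + 0 = 53

Answer: 53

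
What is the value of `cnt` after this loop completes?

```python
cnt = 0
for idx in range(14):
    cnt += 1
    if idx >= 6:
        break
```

Loop breaks when idx reaches 6, cnt is 7
`cnt` takes the values: 0 → 1 → 2 → 3 → 4 → 5 → 6 → 7

Answer: 7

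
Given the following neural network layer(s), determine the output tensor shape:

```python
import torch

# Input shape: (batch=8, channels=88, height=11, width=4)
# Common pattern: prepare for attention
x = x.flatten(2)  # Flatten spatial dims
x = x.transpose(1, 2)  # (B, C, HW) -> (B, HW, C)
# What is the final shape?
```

Input: (8, 88, 11, 4) -> after flatten(2): (8, 88, 44) -> Output: (8, 44, 88)

Answer: (8, 44, 88)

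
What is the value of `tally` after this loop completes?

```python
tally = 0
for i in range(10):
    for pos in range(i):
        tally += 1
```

Triangle number: 0+1+2+...+9
`tally` takes the values: 0 → 1 → 2 → 3 → 4 → 5 → 6 → 7 → 8 → 9 → 10 → 11 → 12 → 13 → 14 → 15 → 16 → 17 → 18 → 19 → 20 → 21 → 22 → 23 → 24 → 25 → 26 → 27 → 28 → 29 → … → 41 → 42 → 43 → 44 → 45

Answer: 45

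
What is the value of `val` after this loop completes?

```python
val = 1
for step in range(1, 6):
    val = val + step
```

Start at 1, add 1 through 5
`val` takes the values: 1 → 2 → 4 → 7 → 11 → 16

Answer: 16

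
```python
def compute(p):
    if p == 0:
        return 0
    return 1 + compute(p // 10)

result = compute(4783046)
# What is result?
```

Count of digits of 4783046: 7

Answer: 7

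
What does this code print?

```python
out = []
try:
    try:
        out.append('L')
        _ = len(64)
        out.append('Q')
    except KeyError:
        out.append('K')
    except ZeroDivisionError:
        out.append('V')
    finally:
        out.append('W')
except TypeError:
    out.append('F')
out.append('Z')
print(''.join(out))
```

Execution trace: 'L' (try body) → 'W' (finally) → 'F' (outer except TypeError) → 'Z' (after the try/except). Output: LWFZ

Answer: LWFZ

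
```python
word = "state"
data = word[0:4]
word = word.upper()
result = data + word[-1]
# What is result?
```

Trace:
`word = "state"` → word = 'state'
`data = word[0:4]` → data = 'stat'
`word = word.upper()` → word = 'STATE'
`result = data + word[-1]` → result = 'statE'
So result = 'statE'

Answer: 'statE'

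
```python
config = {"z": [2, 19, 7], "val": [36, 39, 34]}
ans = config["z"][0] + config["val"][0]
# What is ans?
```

Trace:
`config = {"z": [2, 19, 7], "val": [36, 39, 34]}` → config = {'z': [2, 19, 7], 'val': [36, 39, 34]}
`ans = config["z"][0] + config["val"][0]` → ans = 38
So ans = 38

Answer: 38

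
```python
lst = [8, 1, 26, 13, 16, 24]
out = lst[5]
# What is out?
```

Trace:
`lst = [8, 1, 26, 13, 16, 24]` → lst = [8, 1, 26, 13, 16, 24]
`out = lst[5]` → out = 24
So out = 24

Answer: 24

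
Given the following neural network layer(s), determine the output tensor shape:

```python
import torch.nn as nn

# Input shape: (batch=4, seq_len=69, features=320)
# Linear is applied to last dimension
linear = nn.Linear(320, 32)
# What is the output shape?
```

Input: (4, 69, 320) -> Output: (4, 69, 32)

Answer: (4, 69, 32)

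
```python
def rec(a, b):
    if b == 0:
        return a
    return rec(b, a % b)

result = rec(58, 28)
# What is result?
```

rec(58, 28) -> rec(28, 2) -> rec(2, 0) -> 2

Answer: 2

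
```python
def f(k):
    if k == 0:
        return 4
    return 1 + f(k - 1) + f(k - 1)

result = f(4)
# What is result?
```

f(k) = 1 + 2·f(k-1), f(0)=4. Closed form: (4+1)·2^4 - 1 = 79.

Answer: 79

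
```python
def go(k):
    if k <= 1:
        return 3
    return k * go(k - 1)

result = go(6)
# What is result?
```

go(6) = 6 * 5 * 4 * 3 * 2 * 3 = 2160

Answer: 2160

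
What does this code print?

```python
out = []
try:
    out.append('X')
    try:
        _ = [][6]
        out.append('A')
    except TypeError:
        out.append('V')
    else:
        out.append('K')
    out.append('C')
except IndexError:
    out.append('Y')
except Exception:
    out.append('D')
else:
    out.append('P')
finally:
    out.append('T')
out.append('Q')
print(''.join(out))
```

Execution trace: 'X' (try body) → 'Y' (except IndexError) → 'T' (finally) → 'Q' (after the try/except). Output: XYTQ

Answer: XYTQ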